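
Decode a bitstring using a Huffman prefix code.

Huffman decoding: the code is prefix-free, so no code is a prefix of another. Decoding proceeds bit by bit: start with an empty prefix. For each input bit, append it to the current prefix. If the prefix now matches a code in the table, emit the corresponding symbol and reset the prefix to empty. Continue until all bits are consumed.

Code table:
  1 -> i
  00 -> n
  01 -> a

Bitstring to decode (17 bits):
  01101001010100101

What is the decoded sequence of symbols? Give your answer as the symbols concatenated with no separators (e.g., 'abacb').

Answer: aianiaania

Derivation:
Bit 0: prefix='0' (no match yet)
Bit 1: prefix='01' -> emit 'a', reset
Bit 2: prefix='1' -> emit 'i', reset
Bit 3: prefix='0' (no match yet)
Bit 4: prefix='01' -> emit 'a', reset
Bit 5: prefix='0' (no match yet)
Bit 6: prefix='00' -> emit 'n', reset
Bit 7: prefix='1' -> emit 'i', reset
Bit 8: prefix='0' (no match yet)
Bit 9: prefix='01' -> emit 'a', reset
Bit 10: prefix='0' (no match yet)
Bit 11: prefix='01' -> emit 'a', reset
Bit 12: prefix='0' (no match yet)
Bit 13: prefix='00' -> emit 'n', reset
Bit 14: prefix='1' -> emit 'i', reset
Bit 15: prefix='0' (no match yet)
Bit 16: prefix='01' -> emit 'a', reset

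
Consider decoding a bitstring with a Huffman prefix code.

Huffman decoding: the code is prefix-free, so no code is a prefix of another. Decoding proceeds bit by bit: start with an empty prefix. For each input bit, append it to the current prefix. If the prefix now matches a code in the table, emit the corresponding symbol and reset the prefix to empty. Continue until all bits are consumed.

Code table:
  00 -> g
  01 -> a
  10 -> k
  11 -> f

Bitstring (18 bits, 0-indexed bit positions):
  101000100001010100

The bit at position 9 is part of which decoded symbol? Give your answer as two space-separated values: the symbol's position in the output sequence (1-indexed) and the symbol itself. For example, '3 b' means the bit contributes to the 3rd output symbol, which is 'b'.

Answer: 5 g

Derivation:
Bit 0: prefix='1' (no match yet)
Bit 1: prefix='10' -> emit 'k', reset
Bit 2: prefix='1' (no match yet)
Bit 3: prefix='10' -> emit 'k', reset
Bit 4: prefix='0' (no match yet)
Bit 5: prefix='00' -> emit 'g', reset
Bit 6: prefix='1' (no match yet)
Bit 7: prefix='10' -> emit 'k', reset
Bit 8: prefix='0' (no match yet)
Bit 9: prefix='00' -> emit 'g', reset
Bit 10: prefix='0' (no match yet)
Bit 11: prefix='01' -> emit 'a', reset
Bit 12: prefix='0' (no match yet)
Bit 13: prefix='01' -> emit 'a', reset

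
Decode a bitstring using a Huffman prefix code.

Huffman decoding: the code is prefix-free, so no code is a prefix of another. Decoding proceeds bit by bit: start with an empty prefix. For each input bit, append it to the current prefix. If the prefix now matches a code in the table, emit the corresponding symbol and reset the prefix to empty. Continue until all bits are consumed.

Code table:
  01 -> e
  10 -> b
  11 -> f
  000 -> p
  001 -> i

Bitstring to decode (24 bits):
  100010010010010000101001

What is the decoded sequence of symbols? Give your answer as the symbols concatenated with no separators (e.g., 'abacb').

Answer: biiiipeei

Derivation:
Bit 0: prefix='1' (no match yet)
Bit 1: prefix='10' -> emit 'b', reset
Bit 2: prefix='0' (no match yet)
Bit 3: prefix='00' (no match yet)
Bit 4: prefix='001' -> emit 'i', reset
Bit 5: prefix='0' (no match yet)
Bit 6: prefix='00' (no match yet)
Bit 7: prefix='001' -> emit 'i', reset
Bit 8: prefix='0' (no match yet)
Bit 9: prefix='00' (no match yet)
Bit 10: prefix='001' -> emit 'i', reset
Bit 11: prefix='0' (no match yet)
Bit 12: prefix='00' (no match yet)
Bit 13: prefix='001' -> emit 'i', reset
Bit 14: prefix='0' (no match yet)
Bit 15: prefix='00' (no match yet)
Bit 16: prefix='000' -> emit 'p', reset
Bit 17: prefix='0' (no match yet)
Bit 18: prefix='01' -> emit 'e', reset
Bit 19: prefix='0' (no match yet)
Bit 20: prefix='01' -> emit 'e', reset
Bit 21: prefix='0' (no match yet)
Bit 22: prefix='00' (no match yet)
Bit 23: prefix='001' -> emit 'i', reset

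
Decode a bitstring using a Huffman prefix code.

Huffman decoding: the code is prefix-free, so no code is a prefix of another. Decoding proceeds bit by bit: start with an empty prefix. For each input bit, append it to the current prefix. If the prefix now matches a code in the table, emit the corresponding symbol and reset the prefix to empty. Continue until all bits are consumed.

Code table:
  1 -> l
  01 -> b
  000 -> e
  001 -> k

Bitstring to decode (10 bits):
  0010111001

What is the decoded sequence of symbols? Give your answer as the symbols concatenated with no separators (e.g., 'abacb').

Answer: kbllk

Derivation:
Bit 0: prefix='0' (no match yet)
Bit 1: prefix='00' (no match yet)
Bit 2: prefix='001' -> emit 'k', reset
Bit 3: prefix='0' (no match yet)
Bit 4: prefix='01' -> emit 'b', reset
Bit 5: prefix='1' -> emit 'l', reset
Bit 6: prefix='1' -> emit 'l', reset
Bit 7: prefix='0' (no match yet)
Bit 8: prefix='00' (no match yet)
Bit 9: prefix='001' -> emit 'k', reset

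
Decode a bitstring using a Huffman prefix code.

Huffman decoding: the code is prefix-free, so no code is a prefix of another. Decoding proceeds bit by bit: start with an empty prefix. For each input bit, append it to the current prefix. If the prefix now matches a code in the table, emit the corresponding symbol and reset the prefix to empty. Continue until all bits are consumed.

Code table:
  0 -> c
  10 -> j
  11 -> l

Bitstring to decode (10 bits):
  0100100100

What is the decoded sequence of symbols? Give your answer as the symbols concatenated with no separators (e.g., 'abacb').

Bit 0: prefix='0' -> emit 'c', reset
Bit 1: prefix='1' (no match yet)
Bit 2: prefix='10' -> emit 'j', reset
Bit 3: prefix='0' -> emit 'c', reset
Bit 4: prefix='1' (no match yet)
Bit 5: prefix='10' -> emit 'j', reset
Bit 6: prefix='0' -> emit 'c', reset
Bit 7: prefix='1' (no match yet)
Bit 8: prefix='10' -> emit 'j', reset
Bit 9: prefix='0' -> emit 'c', reset

Answer: cjcjcjc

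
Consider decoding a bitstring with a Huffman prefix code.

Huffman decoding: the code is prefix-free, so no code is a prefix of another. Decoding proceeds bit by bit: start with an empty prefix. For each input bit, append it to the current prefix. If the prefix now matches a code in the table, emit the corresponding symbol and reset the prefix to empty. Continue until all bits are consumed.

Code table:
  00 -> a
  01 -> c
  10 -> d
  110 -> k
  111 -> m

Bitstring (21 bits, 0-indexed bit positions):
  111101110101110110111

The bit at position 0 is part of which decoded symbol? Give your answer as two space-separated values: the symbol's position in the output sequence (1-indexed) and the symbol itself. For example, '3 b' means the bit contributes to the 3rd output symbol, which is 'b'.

Answer: 1 m

Derivation:
Bit 0: prefix='1' (no match yet)
Bit 1: prefix='11' (no match yet)
Bit 2: prefix='111' -> emit 'm', reset
Bit 3: prefix='1' (no match yet)
Bit 4: prefix='10' -> emit 'd', reset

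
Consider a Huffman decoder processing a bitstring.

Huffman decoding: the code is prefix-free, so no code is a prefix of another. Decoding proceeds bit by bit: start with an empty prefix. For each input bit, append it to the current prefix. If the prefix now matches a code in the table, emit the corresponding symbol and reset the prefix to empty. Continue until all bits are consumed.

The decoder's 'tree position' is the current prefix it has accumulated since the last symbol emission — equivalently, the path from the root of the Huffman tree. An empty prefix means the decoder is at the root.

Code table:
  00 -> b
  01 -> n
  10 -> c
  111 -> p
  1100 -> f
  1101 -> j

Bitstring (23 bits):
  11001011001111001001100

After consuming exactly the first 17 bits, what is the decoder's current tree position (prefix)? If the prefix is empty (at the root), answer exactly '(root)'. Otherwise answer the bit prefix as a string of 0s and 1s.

Answer: (root)

Derivation:
Bit 0: prefix='1' (no match yet)
Bit 1: prefix='11' (no match yet)
Bit 2: prefix='110' (no match yet)
Bit 3: prefix='1100' -> emit 'f', reset
Bit 4: prefix='1' (no match yet)
Bit 5: prefix='10' -> emit 'c', reset
Bit 6: prefix='1' (no match yet)
Bit 7: prefix='11' (no match yet)
Bit 8: prefix='110' (no match yet)
Bit 9: prefix='1100' -> emit 'f', reset
Bit 10: prefix='1' (no match yet)
Bit 11: prefix='11' (no match yet)
Bit 12: prefix='111' -> emit 'p', reset
Bit 13: prefix='1' (no match yet)
Bit 14: prefix='10' -> emit 'c', reset
Bit 15: prefix='0' (no match yet)
Bit 16: prefix='01' -> emit 'n', reset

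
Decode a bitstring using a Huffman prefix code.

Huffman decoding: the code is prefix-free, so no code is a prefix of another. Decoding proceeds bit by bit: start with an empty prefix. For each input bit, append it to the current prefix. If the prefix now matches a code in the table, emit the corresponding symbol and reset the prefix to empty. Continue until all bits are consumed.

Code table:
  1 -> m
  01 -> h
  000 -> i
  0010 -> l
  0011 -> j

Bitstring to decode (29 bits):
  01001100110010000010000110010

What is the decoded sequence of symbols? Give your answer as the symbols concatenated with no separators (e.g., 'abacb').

Answer: hjjlihihml

Derivation:
Bit 0: prefix='0' (no match yet)
Bit 1: prefix='01' -> emit 'h', reset
Bit 2: prefix='0' (no match yet)
Bit 3: prefix='00' (no match yet)
Bit 4: prefix='001' (no match yet)
Bit 5: prefix='0011' -> emit 'j', reset
Bit 6: prefix='0' (no match yet)
Bit 7: prefix='00' (no match yet)
Bit 8: prefix='001' (no match yet)
Bit 9: prefix='0011' -> emit 'j', reset
Bit 10: prefix='0' (no match yet)
Bit 11: prefix='00' (no match yet)
Bit 12: prefix='001' (no match yet)
Bit 13: prefix='0010' -> emit 'l', reset
Bit 14: prefix='0' (no match yet)
Bit 15: prefix='00' (no match yet)
Bit 16: prefix='000' -> emit 'i', reset
Bit 17: prefix='0' (no match yet)
Bit 18: prefix='01' -> emit 'h', reset
Bit 19: prefix='0' (no match yet)
Bit 20: prefix='00' (no match yet)
Bit 21: prefix='000' -> emit 'i', reset
Bit 22: prefix='0' (no match yet)
Bit 23: prefix='01' -> emit 'h', reset
Bit 24: prefix='1' -> emit 'm', reset
Bit 25: prefix='0' (no match yet)
Bit 26: prefix='00' (no match yet)
Bit 27: prefix='001' (no match yet)
Bit 28: prefix='0010' -> emit 'l', reset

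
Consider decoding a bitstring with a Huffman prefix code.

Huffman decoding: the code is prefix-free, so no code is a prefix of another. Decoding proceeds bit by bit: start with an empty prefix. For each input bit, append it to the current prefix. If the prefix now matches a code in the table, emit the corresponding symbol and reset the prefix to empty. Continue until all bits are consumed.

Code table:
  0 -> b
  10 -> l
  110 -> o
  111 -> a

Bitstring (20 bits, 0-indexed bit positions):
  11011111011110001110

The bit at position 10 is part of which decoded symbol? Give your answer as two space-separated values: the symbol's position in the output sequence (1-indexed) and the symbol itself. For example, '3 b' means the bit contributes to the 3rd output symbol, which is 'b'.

Answer: 4 a

Derivation:
Bit 0: prefix='1' (no match yet)
Bit 1: prefix='11' (no match yet)
Bit 2: prefix='110' -> emit 'o', reset
Bit 3: prefix='1' (no match yet)
Bit 4: prefix='11' (no match yet)
Bit 5: prefix='111' -> emit 'a', reset
Bit 6: prefix='1' (no match yet)
Bit 7: prefix='11' (no match yet)
Bit 8: prefix='110' -> emit 'o', reset
Bit 9: prefix='1' (no match yet)
Bit 10: prefix='11' (no match yet)
Bit 11: prefix='111' -> emit 'a', reset
Bit 12: prefix='1' (no match yet)
Bit 13: prefix='10' -> emit 'l', reset
Bit 14: prefix='0' -> emit 'b', reset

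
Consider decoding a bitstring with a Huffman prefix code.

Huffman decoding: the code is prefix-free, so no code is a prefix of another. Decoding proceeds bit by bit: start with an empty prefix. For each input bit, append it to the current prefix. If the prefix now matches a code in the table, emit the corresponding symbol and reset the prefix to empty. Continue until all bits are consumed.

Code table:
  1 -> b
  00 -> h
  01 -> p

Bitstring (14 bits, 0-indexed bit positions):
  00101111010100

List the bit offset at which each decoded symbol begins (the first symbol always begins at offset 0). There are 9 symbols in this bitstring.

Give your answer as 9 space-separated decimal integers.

Bit 0: prefix='0' (no match yet)
Bit 1: prefix='00' -> emit 'h', reset
Bit 2: prefix='1' -> emit 'b', reset
Bit 3: prefix='0' (no match yet)
Bit 4: prefix='01' -> emit 'p', reset
Bit 5: prefix='1' -> emit 'b', reset
Bit 6: prefix='1' -> emit 'b', reset
Bit 7: prefix='1' -> emit 'b', reset
Bit 8: prefix='0' (no match yet)
Bit 9: prefix='01' -> emit 'p', reset
Bit 10: prefix='0' (no match yet)
Bit 11: prefix='01' -> emit 'p', reset
Bit 12: prefix='0' (no match yet)
Bit 13: prefix='00' -> emit 'h', reset

Answer: 0 2 3 5 6 7 8 10 12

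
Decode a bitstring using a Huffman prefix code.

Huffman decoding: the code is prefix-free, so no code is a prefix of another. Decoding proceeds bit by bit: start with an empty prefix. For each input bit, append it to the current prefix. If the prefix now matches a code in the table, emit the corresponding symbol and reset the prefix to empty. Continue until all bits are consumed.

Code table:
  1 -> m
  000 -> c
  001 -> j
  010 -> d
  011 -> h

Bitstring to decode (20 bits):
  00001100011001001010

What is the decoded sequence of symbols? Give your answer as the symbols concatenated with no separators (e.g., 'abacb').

Answer: chcmmjjd

Derivation:
Bit 0: prefix='0' (no match yet)
Bit 1: prefix='00' (no match yet)
Bit 2: prefix='000' -> emit 'c', reset
Bit 3: prefix='0' (no match yet)
Bit 4: prefix='01' (no match yet)
Bit 5: prefix='011' -> emit 'h', reset
Bit 6: prefix='0' (no match yet)
Bit 7: prefix='00' (no match yet)
Bit 8: prefix='000' -> emit 'c', reset
Bit 9: prefix='1' -> emit 'm', reset
Bit 10: prefix='1' -> emit 'm', reset
Bit 11: prefix='0' (no match yet)
Bit 12: prefix='00' (no match yet)
Bit 13: prefix='001' -> emit 'j', reset
Bit 14: prefix='0' (no match yet)
Bit 15: prefix='00' (no match yet)
Bit 16: prefix='001' -> emit 'j', reset
Bit 17: prefix='0' (no match yet)
Bit 18: prefix='01' (no match yet)
Bit 19: prefix='010' -> emit 'd', reset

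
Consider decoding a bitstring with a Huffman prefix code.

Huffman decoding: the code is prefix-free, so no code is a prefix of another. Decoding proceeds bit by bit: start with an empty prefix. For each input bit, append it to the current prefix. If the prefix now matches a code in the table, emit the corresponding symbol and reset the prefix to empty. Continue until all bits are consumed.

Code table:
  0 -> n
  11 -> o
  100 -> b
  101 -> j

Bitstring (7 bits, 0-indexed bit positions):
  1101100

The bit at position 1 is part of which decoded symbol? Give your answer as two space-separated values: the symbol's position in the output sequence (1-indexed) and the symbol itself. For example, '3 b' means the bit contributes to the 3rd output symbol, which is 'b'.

Bit 0: prefix='1' (no match yet)
Bit 1: prefix='11' -> emit 'o', reset
Bit 2: prefix='0' -> emit 'n', reset
Bit 3: prefix='1' (no match yet)
Bit 4: prefix='11' -> emit 'o', reset
Bit 5: prefix='0' -> emit 'n', reset

Answer: 1 o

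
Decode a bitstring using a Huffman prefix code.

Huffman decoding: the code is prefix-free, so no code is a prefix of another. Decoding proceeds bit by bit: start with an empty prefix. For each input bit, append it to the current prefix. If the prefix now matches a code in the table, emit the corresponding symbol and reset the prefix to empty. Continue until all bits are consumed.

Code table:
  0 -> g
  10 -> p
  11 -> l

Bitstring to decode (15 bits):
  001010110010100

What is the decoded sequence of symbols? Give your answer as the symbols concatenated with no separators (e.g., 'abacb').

Bit 0: prefix='0' -> emit 'g', reset
Bit 1: prefix='0' -> emit 'g', reset
Bit 2: prefix='1' (no match yet)
Bit 3: prefix='10' -> emit 'p', reset
Bit 4: prefix='1' (no match yet)
Bit 5: prefix='10' -> emit 'p', reset
Bit 6: prefix='1' (no match yet)
Bit 7: prefix='11' -> emit 'l', reset
Bit 8: prefix='0' -> emit 'g', reset
Bit 9: prefix='0' -> emit 'g', reset
Bit 10: prefix='1' (no match yet)
Bit 11: prefix='10' -> emit 'p', reset
Bit 12: prefix='1' (no match yet)
Bit 13: prefix='10' -> emit 'p', reset
Bit 14: prefix='0' -> emit 'g', reset

Answer: ggpplggppg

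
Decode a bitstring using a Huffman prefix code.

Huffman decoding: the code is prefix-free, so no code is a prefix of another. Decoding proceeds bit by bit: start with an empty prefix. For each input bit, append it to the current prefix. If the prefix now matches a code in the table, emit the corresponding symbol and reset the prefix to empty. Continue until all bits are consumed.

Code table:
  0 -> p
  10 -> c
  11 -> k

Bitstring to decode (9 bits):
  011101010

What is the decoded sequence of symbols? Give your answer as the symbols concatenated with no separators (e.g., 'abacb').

Answer: pkccc

Derivation:
Bit 0: prefix='0' -> emit 'p', reset
Bit 1: prefix='1' (no match yet)
Bit 2: prefix='11' -> emit 'k', reset
Bit 3: prefix='1' (no match yet)
Bit 4: prefix='10' -> emit 'c', reset
Bit 5: prefix='1' (no match yet)
Bit 6: prefix='10' -> emit 'c', reset
Bit 7: prefix='1' (no match yet)
Bit 8: prefix='10' -> emit 'c', reset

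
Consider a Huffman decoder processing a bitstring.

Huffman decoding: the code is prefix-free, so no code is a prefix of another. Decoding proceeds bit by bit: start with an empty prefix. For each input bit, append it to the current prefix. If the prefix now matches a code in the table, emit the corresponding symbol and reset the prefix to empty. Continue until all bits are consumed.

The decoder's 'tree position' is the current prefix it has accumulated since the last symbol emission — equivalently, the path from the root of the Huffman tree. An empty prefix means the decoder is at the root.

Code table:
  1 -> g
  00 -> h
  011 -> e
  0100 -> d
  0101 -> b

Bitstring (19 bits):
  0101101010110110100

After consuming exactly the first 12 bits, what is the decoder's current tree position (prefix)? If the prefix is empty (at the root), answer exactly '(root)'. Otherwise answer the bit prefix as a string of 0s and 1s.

Answer: (root)

Derivation:
Bit 0: prefix='0' (no match yet)
Bit 1: prefix='01' (no match yet)
Bit 2: prefix='010' (no match yet)
Bit 3: prefix='0101' -> emit 'b', reset
Bit 4: prefix='1' -> emit 'g', reset
Bit 5: prefix='0' (no match yet)
Bit 6: prefix='01' (no match yet)
Bit 7: prefix='010' (no match yet)
Bit 8: prefix='0101' -> emit 'b', reset
Bit 9: prefix='0' (no match yet)
Bit 10: prefix='01' (no match yet)
Bit 11: prefix='011' -> emit 'e', reset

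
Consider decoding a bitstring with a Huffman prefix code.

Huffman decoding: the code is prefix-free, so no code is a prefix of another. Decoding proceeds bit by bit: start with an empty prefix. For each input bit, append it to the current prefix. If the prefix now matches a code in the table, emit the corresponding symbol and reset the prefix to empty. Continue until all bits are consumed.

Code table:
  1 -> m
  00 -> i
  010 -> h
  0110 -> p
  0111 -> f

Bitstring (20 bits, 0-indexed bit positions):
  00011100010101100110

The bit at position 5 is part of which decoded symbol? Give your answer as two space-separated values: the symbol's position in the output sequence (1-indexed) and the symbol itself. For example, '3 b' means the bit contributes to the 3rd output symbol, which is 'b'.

Bit 0: prefix='0' (no match yet)
Bit 1: prefix='00' -> emit 'i', reset
Bit 2: prefix='0' (no match yet)
Bit 3: prefix='01' (no match yet)
Bit 4: prefix='011' (no match yet)
Bit 5: prefix='0111' -> emit 'f', reset
Bit 6: prefix='0' (no match yet)
Bit 7: prefix='00' -> emit 'i', reset
Bit 8: prefix='0' (no match yet)
Bit 9: prefix='01' (no match yet)

Answer: 2 f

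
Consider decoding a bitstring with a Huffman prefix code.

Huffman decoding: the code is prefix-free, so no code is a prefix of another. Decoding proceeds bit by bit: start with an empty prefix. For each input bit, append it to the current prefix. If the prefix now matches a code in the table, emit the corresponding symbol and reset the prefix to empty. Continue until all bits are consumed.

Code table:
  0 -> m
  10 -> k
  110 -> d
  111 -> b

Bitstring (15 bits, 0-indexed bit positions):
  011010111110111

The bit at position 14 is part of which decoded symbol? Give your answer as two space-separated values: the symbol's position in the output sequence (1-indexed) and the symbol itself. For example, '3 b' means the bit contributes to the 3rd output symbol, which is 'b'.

Bit 0: prefix='0' -> emit 'm', reset
Bit 1: prefix='1' (no match yet)
Bit 2: prefix='11' (no match yet)
Bit 3: prefix='110' -> emit 'd', reset
Bit 4: prefix='1' (no match yet)
Bit 5: prefix='10' -> emit 'k', reset
Bit 6: prefix='1' (no match yet)
Bit 7: prefix='11' (no match yet)
Bit 8: prefix='111' -> emit 'b', reset
Bit 9: prefix='1' (no match yet)
Bit 10: prefix='11' (no match yet)
Bit 11: prefix='110' -> emit 'd', reset
Bit 12: prefix='1' (no match yet)
Bit 13: prefix='11' (no match yet)
Bit 14: prefix='111' -> emit 'b', reset

Answer: 6 b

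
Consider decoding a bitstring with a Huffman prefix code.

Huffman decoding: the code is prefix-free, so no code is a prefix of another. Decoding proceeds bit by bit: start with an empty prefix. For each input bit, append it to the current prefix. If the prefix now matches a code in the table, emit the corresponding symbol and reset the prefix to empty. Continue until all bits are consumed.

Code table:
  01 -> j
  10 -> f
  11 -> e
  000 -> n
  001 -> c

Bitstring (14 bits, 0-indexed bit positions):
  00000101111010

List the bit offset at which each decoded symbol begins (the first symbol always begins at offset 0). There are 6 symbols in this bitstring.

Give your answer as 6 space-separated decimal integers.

Bit 0: prefix='0' (no match yet)
Bit 1: prefix='00' (no match yet)
Bit 2: prefix='000' -> emit 'n', reset
Bit 3: prefix='0' (no match yet)
Bit 4: prefix='00' (no match yet)
Bit 5: prefix='001' -> emit 'c', reset
Bit 6: prefix='0' (no match yet)
Bit 7: prefix='01' -> emit 'j', reset
Bit 8: prefix='1' (no match yet)
Bit 9: prefix='11' -> emit 'e', reset
Bit 10: prefix='1' (no match yet)
Bit 11: prefix='10' -> emit 'f', reset
Bit 12: prefix='1' (no match yet)
Bit 13: prefix='10' -> emit 'f', reset

Answer: 0 3 6 8 10 12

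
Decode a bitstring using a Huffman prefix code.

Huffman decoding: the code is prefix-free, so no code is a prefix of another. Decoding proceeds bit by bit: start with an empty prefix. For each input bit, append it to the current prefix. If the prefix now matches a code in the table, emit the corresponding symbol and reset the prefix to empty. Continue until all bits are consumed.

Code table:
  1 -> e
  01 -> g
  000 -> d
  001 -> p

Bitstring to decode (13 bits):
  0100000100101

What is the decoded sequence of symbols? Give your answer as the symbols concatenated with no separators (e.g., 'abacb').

Answer: gdppg

Derivation:
Bit 0: prefix='0' (no match yet)
Bit 1: prefix='01' -> emit 'g', reset
Bit 2: prefix='0' (no match yet)
Bit 3: prefix='00' (no match yet)
Bit 4: prefix='000' -> emit 'd', reset
Bit 5: prefix='0' (no match yet)
Bit 6: prefix='00' (no match yet)
Bit 7: prefix='001' -> emit 'p', reset
Bit 8: prefix='0' (no match yet)
Bit 9: prefix='00' (no match yet)
Bit 10: prefix='001' -> emit 'p', reset
Bit 11: prefix='0' (no match yet)
Bit 12: prefix='01' -> emit 'g', reset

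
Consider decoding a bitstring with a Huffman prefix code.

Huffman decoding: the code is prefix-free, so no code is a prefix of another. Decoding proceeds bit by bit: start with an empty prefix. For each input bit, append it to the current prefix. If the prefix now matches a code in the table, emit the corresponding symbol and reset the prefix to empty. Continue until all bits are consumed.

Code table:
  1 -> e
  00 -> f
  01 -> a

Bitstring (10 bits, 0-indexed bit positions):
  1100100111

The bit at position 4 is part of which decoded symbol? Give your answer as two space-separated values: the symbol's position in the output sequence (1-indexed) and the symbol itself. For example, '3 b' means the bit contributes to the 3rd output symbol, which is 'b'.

Bit 0: prefix='1' -> emit 'e', reset
Bit 1: prefix='1' -> emit 'e', reset
Bit 2: prefix='0' (no match yet)
Bit 3: prefix='00' -> emit 'f', reset
Bit 4: prefix='1' -> emit 'e', reset
Bit 5: prefix='0' (no match yet)
Bit 6: prefix='00' -> emit 'f', reset
Bit 7: prefix='1' -> emit 'e', reset
Bit 8: prefix='1' -> emit 'e', reset

Answer: 4 e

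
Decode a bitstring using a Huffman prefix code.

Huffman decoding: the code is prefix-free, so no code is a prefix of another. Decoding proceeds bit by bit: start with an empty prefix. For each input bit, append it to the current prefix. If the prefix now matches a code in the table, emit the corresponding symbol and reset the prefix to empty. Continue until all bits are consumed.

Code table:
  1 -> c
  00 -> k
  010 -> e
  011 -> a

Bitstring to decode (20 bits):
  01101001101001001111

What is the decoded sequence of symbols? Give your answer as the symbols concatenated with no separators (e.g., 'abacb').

Bit 0: prefix='0' (no match yet)
Bit 1: prefix='01' (no match yet)
Bit 2: prefix='011' -> emit 'a', reset
Bit 3: prefix='0' (no match yet)
Bit 4: prefix='01' (no match yet)
Bit 5: prefix='010' -> emit 'e', reset
Bit 6: prefix='0' (no match yet)
Bit 7: prefix='01' (no match yet)
Bit 8: prefix='011' -> emit 'a', reset
Bit 9: prefix='0' (no match yet)
Bit 10: prefix='01' (no match yet)
Bit 11: prefix='010' -> emit 'e', reset
Bit 12: prefix='0' (no match yet)
Bit 13: prefix='01' (no match yet)
Bit 14: prefix='010' -> emit 'e', reset
Bit 15: prefix='0' (no match yet)
Bit 16: prefix='01' (no match yet)
Bit 17: prefix='011' -> emit 'a', reset
Bit 18: prefix='1' -> emit 'c', reset
Bit 19: prefix='1' -> emit 'c', reset

Answer: aeaeeacc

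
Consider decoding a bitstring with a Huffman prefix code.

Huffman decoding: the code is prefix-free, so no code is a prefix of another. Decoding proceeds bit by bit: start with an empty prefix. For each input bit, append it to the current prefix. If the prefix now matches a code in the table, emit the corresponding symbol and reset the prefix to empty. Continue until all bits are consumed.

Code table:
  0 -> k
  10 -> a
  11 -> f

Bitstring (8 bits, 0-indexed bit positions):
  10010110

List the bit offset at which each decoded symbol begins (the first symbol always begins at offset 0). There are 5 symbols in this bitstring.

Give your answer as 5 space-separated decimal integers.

Bit 0: prefix='1' (no match yet)
Bit 1: prefix='10' -> emit 'a', reset
Bit 2: prefix='0' -> emit 'k', reset
Bit 3: prefix='1' (no match yet)
Bit 4: prefix='10' -> emit 'a', reset
Bit 5: prefix='1' (no match yet)
Bit 6: prefix='11' -> emit 'f', reset
Bit 7: prefix='0' -> emit 'k', reset

Answer: 0 2 3 5 7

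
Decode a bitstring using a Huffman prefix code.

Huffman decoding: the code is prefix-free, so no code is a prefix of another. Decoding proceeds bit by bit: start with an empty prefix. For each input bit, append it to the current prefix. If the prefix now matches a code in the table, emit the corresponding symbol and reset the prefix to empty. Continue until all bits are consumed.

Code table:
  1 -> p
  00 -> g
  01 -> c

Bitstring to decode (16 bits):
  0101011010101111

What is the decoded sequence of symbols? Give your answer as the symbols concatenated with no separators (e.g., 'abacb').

Bit 0: prefix='0' (no match yet)
Bit 1: prefix='01' -> emit 'c', reset
Bit 2: prefix='0' (no match yet)
Bit 3: prefix='01' -> emit 'c', reset
Bit 4: prefix='0' (no match yet)
Bit 5: prefix='01' -> emit 'c', reset
Bit 6: prefix='1' -> emit 'p', reset
Bit 7: prefix='0' (no match yet)
Bit 8: prefix='01' -> emit 'c', reset
Bit 9: prefix='0' (no match yet)
Bit 10: prefix='01' -> emit 'c', reset
Bit 11: prefix='0' (no match yet)
Bit 12: prefix='01' -> emit 'c', reset
Bit 13: prefix='1' -> emit 'p', reset
Bit 14: prefix='1' -> emit 'p', reset
Bit 15: prefix='1' -> emit 'p', reset

Answer: cccpcccppp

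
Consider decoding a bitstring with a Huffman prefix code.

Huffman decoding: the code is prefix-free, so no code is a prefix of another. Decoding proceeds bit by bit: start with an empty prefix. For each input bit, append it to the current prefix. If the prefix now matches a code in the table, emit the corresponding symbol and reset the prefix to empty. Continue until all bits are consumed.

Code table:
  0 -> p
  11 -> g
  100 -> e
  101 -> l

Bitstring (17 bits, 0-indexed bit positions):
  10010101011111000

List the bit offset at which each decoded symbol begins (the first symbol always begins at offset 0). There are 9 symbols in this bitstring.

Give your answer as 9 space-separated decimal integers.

Answer: 0 3 6 7 10 12 14 15 16

Derivation:
Bit 0: prefix='1' (no match yet)
Bit 1: prefix='10' (no match yet)
Bit 2: prefix='100' -> emit 'e', reset
Bit 3: prefix='1' (no match yet)
Bit 4: prefix='10' (no match yet)
Bit 5: prefix='101' -> emit 'l', reset
Bit 6: prefix='0' -> emit 'p', reset
Bit 7: prefix='1' (no match yet)
Bit 8: prefix='10' (no match yet)
Bit 9: prefix='101' -> emit 'l', reset
Bit 10: prefix='1' (no match yet)
Bit 11: prefix='11' -> emit 'g', reset
Bit 12: prefix='1' (no match yet)
Bit 13: prefix='11' -> emit 'g', reset
Bit 14: prefix='0' -> emit 'p', reset
Bit 15: prefix='0' -> emit 'p', reset
Bit 16: prefix='0' -> emit 'p', reset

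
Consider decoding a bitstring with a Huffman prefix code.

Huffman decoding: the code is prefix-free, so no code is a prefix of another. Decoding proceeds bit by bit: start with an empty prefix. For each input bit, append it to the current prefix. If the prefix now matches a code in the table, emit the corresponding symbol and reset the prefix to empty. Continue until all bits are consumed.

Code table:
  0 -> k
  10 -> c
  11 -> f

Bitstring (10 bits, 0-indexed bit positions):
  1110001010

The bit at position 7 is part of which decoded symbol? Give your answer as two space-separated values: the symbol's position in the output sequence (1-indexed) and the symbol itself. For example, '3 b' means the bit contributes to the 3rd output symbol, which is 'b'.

Bit 0: prefix='1' (no match yet)
Bit 1: prefix='11' -> emit 'f', reset
Bit 2: prefix='1' (no match yet)
Bit 3: prefix='10' -> emit 'c', reset
Bit 4: prefix='0' -> emit 'k', reset
Bit 5: prefix='0' -> emit 'k', reset
Bit 6: prefix='1' (no match yet)
Bit 7: prefix='10' -> emit 'c', reset
Bit 8: prefix='1' (no match yet)
Bit 9: prefix='10' -> emit 'c', reset

Answer: 5 c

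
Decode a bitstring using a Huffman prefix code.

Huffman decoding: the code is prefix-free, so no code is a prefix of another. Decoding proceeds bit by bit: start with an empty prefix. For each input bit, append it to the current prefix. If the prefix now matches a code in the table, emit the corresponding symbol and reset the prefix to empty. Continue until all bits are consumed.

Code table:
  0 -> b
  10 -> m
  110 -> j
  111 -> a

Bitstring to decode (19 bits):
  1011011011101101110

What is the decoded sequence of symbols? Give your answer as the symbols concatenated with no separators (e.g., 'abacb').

Answer: mjjabjab

Derivation:
Bit 0: prefix='1' (no match yet)
Bit 1: prefix='10' -> emit 'm', reset
Bit 2: prefix='1' (no match yet)
Bit 3: prefix='11' (no match yet)
Bit 4: prefix='110' -> emit 'j', reset
Bit 5: prefix='1' (no match yet)
Bit 6: prefix='11' (no match yet)
Bit 7: prefix='110' -> emit 'j', reset
Bit 8: prefix='1' (no match yet)
Bit 9: prefix='11' (no match yet)
Bit 10: prefix='111' -> emit 'a', reset
Bit 11: prefix='0' -> emit 'b', reset
Bit 12: prefix='1' (no match yet)
Bit 13: prefix='11' (no match yet)
Bit 14: prefix='110' -> emit 'j', reset
Bit 15: prefix='1' (no match yet)
Bit 16: prefix='11' (no match yet)
Bit 17: prefix='111' -> emit 'a', reset
Bit 18: prefix='0' -> emit 'b', reset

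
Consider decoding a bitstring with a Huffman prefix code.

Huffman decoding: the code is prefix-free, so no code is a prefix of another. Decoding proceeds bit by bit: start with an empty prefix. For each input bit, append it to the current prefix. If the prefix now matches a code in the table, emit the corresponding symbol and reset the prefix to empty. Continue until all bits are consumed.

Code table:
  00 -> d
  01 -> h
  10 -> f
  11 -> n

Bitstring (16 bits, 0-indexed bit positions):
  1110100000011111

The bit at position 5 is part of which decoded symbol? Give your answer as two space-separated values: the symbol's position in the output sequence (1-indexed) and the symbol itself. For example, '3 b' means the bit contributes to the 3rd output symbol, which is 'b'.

Answer: 3 f

Derivation:
Bit 0: prefix='1' (no match yet)
Bit 1: prefix='11' -> emit 'n', reset
Bit 2: prefix='1' (no match yet)
Bit 3: prefix='10' -> emit 'f', reset
Bit 4: prefix='1' (no match yet)
Bit 5: prefix='10' -> emit 'f', reset
Bit 6: prefix='0' (no match yet)
Bit 7: prefix='00' -> emit 'd', reset
Bit 8: prefix='0' (no match yet)
Bit 9: prefix='00' -> emit 'd', reset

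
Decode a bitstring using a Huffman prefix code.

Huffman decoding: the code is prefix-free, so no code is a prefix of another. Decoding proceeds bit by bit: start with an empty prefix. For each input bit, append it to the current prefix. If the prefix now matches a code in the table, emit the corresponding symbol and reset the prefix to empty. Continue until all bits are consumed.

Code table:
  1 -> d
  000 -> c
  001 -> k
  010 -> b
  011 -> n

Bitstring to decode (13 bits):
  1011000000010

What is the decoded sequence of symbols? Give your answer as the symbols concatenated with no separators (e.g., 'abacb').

Bit 0: prefix='1' -> emit 'd', reset
Bit 1: prefix='0' (no match yet)
Bit 2: prefix='01' (no match yet)
Bit 3: prefix='011' -> emit 'n', reset
Bit 4: prefix='0' (no match yet)
Bit 5: prefix='00' (no match yet)
Bit 6: prefix='000' -> emit 'c', reset
Bit 7: prefix='0' (no match yet)
Bit 8: prefix='00' (no match yet)
Bit 9: prefix='000' -> emit 'c', reset
Bit 10: prefix='0' (no match yet)
Bit 11: prefix='01' (no match yet)
Bit 12: prefix='010' -> emit 'b', reset

Answer: dnccb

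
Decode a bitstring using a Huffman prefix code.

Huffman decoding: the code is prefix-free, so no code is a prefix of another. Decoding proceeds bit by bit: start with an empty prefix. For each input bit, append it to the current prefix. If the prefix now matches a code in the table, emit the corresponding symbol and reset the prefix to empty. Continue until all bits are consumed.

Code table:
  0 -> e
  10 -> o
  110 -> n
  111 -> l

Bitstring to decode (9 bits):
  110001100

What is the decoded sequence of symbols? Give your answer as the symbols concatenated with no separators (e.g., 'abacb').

Answer: neene

Derivation:
Bit 0: prefix='1' (no match yet)
Bit 1: prefix='11' (no match yet)
Bit 2: prefix='110' -> emit 'n', reset
Bit 3: prefix='0' -> emit 'e', reset
Bit 4: prefix='0' -> emit 'e', reset
Bit 5: prefix='1' (no match yet)
Bit 6: prefix='11' (no match yet)
Bit 7: prefix='110' -> emit 'n', reset
Bit 8: prefix='0' -> emit 'e', reset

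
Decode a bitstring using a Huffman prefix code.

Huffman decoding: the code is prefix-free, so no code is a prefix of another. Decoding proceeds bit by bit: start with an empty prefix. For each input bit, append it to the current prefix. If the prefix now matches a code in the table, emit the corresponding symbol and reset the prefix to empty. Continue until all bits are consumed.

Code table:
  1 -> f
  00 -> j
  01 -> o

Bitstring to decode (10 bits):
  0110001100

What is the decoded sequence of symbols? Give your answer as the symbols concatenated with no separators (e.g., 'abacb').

Answer: ofjofj

Derivation:
Bit 0: prefix='0' (no match yet)
Bit 1: prefix='01' -> emit 'o', reset
Bit 2: prefix='1' -> emit 'f', reset
Bit 3: prefix='0' (no match yet)
Bit 4: prefix='00' -> emit 'j', reset
Bit 5: prefix='0' (no match yet)
Bit 6: prefix='01' -> emit 'o', reset
Bit 7: prefix='1' -> emit 'f', reset
Bit 8: prefix='0' (no match yet)
Bit 9: prefix='00' -> emit 'j', reset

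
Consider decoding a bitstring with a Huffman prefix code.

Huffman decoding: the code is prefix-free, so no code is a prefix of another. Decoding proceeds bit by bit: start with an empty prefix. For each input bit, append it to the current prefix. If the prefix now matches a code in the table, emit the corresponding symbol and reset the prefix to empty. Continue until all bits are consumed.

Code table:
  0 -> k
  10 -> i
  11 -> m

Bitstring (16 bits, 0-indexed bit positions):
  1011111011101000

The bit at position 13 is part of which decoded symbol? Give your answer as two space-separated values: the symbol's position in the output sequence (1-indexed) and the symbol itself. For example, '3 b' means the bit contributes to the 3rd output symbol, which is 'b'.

Bit 0: prefix='1' (no match yet)
Bit 1: prefix='10' -> emit 'i', reset
Bit 2: prefix='1' (no match yet)
Bit 3: prefix='11' -> emit 'm', reset
Bit 4: prefix='1' (no match yet)
Bit 5: prefix='11' -> emit 'm', reset
Bit 6: prefix='1' (no match yet)
Bit 7: prefix='10' -> emit 'i', reset
Bit 8: prefix='1' (no match yet)
Bit 9: prefix='11' -> emit 'm', reset
Bit 10: prefix='1' (no match yet)
Bit 11: prefix='10' -> emit 'i', reset
Bit 12: prefix='1' (no match yet)
Bit 13: prefix='10' -> emit 'i', reset
Bit 14: prefix='0' -> emit 'k', reset
Bit 15: prefix='0' -> emit 'k', reset

Answer: 7 i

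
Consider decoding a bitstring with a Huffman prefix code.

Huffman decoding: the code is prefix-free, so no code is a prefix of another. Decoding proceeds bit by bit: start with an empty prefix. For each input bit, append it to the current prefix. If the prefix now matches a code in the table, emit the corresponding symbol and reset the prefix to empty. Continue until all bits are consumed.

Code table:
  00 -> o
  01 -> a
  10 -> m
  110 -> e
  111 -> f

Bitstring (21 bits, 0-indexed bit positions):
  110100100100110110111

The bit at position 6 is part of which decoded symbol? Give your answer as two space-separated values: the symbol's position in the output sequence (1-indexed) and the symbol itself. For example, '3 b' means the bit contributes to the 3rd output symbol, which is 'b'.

Bit 0: prefix='1' (no match yet)
Bit 1: prefix='11' (no match yet)
Bit 2: prefix='110' -> emit 'e', reset
Bit 3: prefix='1' (no match yet)
Bit 4: prefix='10' -> emit 'm', reset
Bit 5: prefix='0' (no match yet)
Bit 6: prefix='01' -> emit 'a', reset
Bit 7: prefix='0' (no match yet)
Bit 8: prefix='00' -> emit 'o', reset
Bit 9: prefix='1' (no match yet)
Bit 10: prefix='10' -> emit 'm', reset

Answer: 3 a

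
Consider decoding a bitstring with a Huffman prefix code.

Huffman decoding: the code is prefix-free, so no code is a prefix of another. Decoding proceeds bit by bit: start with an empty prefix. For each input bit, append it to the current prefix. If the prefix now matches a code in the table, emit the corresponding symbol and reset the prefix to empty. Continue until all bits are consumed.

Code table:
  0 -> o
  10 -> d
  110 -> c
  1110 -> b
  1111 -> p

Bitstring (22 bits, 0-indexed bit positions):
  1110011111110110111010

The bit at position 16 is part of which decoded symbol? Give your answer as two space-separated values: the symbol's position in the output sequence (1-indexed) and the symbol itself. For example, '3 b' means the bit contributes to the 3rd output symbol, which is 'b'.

Answer: 6 b

Derivation:
Bit 0: prefix='1' (no match yet)
Bit 1: prefix='11' (no match yet)
Bit 2: prefix='111' (no match yet)
Bit 3: prefix='1110' -> emit 'b', reset
Bit 4: prefix='0' -> emit 'o', reset
Bit 5: prefix='1' (no match yet)
Bit 6: prefix='11' (no match yet)
Bit 7: prefix='111' (no match yet)
Bit 8: prefix='1111' -> emit 'p', reset
Bit 9: prefix='1' (no match yet)
Bit 10: prefix='11' (no match yet)
Bit 11: prefix='111' (no match yet)
Bit 12: prefix='1110' -> emit 'b', reset
Bit 13: prefix='1' (no match yet)
Bit 14: prefix='11' (no match yet)
Bit 15: prefix='110' -> emit 'c', reset
Bit 16: prefix='1' (no match yet)
Bit 17: prefix='11' (no match yet)
Bit 18: prefix='111' (no match yet)
Bit 19: prefix='1110' -> emit 'b', reset
Bit 20: prefix='1' (no match yet)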